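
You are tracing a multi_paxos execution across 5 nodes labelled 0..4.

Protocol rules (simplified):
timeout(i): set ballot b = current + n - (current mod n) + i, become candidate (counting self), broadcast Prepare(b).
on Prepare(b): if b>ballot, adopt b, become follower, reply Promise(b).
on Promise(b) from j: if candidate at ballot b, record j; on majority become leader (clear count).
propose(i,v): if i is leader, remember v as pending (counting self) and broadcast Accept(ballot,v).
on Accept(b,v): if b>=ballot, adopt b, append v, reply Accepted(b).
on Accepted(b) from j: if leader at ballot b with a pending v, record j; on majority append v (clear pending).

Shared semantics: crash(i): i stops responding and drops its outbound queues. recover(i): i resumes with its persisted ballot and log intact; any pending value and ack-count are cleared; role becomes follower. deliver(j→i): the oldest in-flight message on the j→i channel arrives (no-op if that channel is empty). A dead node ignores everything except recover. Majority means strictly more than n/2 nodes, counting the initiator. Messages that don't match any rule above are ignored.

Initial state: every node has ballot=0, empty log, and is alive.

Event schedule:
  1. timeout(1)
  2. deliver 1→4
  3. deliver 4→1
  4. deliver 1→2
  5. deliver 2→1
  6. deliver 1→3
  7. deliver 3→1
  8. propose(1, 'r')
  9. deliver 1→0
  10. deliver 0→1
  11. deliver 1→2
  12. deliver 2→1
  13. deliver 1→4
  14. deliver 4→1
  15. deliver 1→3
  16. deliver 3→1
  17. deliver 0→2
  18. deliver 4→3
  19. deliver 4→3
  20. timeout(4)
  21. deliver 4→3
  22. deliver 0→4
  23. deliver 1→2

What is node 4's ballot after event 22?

[1] timeout(1) → N1(cand b6 [-])
[2] deliver 1→4 → N4(foll b6 [-])
[3] deliver 4→1 → ∅
[4] deliver 1→2 → N2(foll b6 [-])
[5] deliver 2→1 → N1(lead b6 [-])
[6] deliver 1→3 → N3(foll b6 [-])
[7] deliver 3→1 → ∅
[8] propose(1,'r') → ∅
[9] deliver 1→0 → N0(foll b6 [-])
[10] deliver 0→1 → ∅
[11] deliver 1→2 → N2(foll b6 [r])
[12] deliver 2→1 → ∅
[13] deliver 1→4 → N4(foll b6 [r])
[14] deliver 4→1 → N1(lead b6 [r])
[15] deliver 1→3 → N3(foll b6 [r])
[16] deliver 3→1 → ∅
[17] deliver 0→2 → ∅
[18] deliver 4→3 → ∅
[19] deliver 4→3 → ∅
[20] timeout(4) → N4(cand b14 [r])
[21] deliver 4→3 → N3(foll b14 [r])
[22] deliver 0→4 → ∅

14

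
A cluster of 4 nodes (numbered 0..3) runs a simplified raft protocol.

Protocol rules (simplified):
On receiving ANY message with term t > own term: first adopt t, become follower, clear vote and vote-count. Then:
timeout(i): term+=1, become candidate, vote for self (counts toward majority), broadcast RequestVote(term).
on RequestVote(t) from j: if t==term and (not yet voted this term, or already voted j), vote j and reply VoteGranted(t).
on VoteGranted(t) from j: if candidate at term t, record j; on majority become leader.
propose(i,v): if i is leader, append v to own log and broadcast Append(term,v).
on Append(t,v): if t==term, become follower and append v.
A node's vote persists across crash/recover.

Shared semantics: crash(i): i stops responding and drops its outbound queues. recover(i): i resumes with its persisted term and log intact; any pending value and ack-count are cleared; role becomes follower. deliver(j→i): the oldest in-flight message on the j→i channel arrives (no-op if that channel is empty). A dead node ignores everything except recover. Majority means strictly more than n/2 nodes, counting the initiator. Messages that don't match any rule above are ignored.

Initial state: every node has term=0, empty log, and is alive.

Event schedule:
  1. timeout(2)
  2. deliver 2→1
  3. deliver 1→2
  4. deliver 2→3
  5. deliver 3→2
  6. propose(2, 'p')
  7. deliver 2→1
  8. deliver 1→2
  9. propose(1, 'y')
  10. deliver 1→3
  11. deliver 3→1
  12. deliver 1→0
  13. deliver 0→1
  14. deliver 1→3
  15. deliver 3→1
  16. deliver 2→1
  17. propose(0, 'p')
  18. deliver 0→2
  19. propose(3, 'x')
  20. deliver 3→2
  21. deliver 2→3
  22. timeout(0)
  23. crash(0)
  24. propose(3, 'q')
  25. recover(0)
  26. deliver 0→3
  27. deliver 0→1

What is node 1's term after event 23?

1. timeout(2):  <2:cand t1 ->
2. deliver 2→1:  <1:foll t1 ->
3. deliver 1→2:  nop
4. deliver 2→3:  <3:foll t1 ->
5. deliver 3→2:  <2:lead t1 ->
6. propose(2,'p'):  <2:lead t1 p>
7. deliver 2→1:  <1:foll t1 p>
8. deliver 1→2:  nop
9. propose(1,'y'):  nop
10. deliver 1→3:  nop
11. deliver 3→1:  nop
12. deliver 1→0:  nop
13. deliver 0→1:  nop
14. deliver 1→3:  nop
15. deliver 3→1:  nop
16. deliver 2→1:  nop
17. propose(0,'p'):  nop
18. deliver 0→2:  nop
19. propose(3,'x'):  nop
20. deliver 3→2:  nop
21. deliver 2→3:  <3:foll t1 p>
22. timeout(0):  <0:cand t1 ->
23. crash(0):  <0:✗cand t1 ->

1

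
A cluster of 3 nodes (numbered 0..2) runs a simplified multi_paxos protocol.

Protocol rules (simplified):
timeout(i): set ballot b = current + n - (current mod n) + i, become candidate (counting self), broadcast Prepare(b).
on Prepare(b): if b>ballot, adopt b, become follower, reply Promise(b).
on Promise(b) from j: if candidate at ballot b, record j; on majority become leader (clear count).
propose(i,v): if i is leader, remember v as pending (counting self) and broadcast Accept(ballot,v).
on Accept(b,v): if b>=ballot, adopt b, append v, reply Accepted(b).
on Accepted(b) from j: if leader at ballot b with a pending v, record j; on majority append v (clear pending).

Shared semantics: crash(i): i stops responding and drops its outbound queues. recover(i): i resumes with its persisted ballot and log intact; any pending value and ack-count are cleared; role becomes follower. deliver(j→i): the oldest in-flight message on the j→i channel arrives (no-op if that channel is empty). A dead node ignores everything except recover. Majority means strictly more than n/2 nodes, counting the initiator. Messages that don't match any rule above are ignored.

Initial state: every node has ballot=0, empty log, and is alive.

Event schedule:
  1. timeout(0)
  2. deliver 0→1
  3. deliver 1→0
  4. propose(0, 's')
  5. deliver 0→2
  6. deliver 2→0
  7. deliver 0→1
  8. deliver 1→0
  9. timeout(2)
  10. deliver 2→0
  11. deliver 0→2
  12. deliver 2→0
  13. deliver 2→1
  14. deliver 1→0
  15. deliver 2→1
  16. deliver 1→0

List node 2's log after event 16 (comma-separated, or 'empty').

1. timeout(0):  <0:cand b3 ->
2. deliver 0→1:  <1:foll b3 ->
3. deliver 1→0:  <0:lead b3 ->
4. propose(0,'s'):  nop
5. deliver 0→2:  <2:foll b3 ->
6. deliver 2→0:  nop
7. deliver 0→1:  <1:foll b3 s>
8. deliver 1→0:  <0:lead b3 s>
9. timeout(2):  <2:cand b8 ->
10. deliver 2→0:  <0:foll b8 s>
11. deliver 0→2:  nop
12. deliver 2→0:  nop
13. deliver 2→1:  <1:foll b8 s>
14. deliver 1→0:  nop
15. deliver 2→1:  nop
16. deliver 1→0:  nop

empty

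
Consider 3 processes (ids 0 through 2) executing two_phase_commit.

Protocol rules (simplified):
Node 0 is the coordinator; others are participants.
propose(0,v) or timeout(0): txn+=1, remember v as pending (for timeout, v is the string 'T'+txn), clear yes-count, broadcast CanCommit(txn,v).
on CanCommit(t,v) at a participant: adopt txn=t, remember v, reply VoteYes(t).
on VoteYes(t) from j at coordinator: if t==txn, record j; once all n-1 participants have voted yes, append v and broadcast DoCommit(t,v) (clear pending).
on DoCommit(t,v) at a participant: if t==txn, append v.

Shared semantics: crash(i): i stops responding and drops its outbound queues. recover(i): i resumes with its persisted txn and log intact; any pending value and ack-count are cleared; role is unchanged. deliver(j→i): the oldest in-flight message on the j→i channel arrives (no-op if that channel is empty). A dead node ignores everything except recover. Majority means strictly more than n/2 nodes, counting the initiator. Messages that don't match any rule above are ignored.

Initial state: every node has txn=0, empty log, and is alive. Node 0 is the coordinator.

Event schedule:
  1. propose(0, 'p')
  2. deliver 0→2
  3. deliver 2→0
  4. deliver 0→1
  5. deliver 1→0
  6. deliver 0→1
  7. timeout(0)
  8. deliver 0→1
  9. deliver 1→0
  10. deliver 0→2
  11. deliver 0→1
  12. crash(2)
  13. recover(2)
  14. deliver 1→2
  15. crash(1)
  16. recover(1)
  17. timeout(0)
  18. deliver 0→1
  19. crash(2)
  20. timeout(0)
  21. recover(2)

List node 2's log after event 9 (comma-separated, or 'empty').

step 1 propose(0,'p'): 0={coor,t=1,log=-}
step 2 deliver 0→2: 2={part,t=1,log=-}
step 3 deliver 2→0: —
step 4 deliver 0→1: 1={part,t=1,log=-}
step 5 deliver 1→0: 0={coor,t=1,log=p}
step 6 deliver 0→1: 1={part,t=1,log=p}
step 7 timeout(0): 0={coor,t=2,log=p}
step 8 deliver 0→1: 1={part,t=2,log=p}
step 9 deliver 1→0: —

empty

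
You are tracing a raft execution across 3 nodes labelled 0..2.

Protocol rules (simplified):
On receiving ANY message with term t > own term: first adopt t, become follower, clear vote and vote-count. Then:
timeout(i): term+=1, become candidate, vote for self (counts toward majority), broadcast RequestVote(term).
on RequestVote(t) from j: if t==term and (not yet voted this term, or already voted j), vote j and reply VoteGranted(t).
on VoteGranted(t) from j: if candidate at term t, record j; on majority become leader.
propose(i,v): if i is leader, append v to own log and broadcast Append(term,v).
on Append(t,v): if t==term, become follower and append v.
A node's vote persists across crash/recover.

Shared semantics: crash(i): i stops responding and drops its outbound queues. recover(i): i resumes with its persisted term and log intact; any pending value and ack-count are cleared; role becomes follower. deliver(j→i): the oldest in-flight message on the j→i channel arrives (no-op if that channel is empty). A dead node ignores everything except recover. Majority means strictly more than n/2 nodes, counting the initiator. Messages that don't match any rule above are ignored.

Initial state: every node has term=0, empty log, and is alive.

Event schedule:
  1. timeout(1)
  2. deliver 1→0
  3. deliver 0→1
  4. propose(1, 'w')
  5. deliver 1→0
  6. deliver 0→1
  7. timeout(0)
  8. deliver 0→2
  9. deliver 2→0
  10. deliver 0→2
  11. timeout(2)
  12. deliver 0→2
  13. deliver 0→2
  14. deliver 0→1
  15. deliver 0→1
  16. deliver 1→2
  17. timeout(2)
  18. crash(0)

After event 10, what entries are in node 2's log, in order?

empty

1. timeout(1):  <1:cand t1 ->
2. deliver 1→0:  <0:foll t1 ->
3. deliver 0→1:  <1:lead t1 ->
4. propose(1,'w'):  <1:lead t1 w>
5. deliver 1→0:  <0:foll t1 w>
6. deliver 0→1:  nop
7. timeout(0):  <0:cand t2 w>
8. deliver 0→2:  <2:foll t2 ->
9. deliver 2→0:  <0:lead t2 w>
10. deliver 0→2:  nop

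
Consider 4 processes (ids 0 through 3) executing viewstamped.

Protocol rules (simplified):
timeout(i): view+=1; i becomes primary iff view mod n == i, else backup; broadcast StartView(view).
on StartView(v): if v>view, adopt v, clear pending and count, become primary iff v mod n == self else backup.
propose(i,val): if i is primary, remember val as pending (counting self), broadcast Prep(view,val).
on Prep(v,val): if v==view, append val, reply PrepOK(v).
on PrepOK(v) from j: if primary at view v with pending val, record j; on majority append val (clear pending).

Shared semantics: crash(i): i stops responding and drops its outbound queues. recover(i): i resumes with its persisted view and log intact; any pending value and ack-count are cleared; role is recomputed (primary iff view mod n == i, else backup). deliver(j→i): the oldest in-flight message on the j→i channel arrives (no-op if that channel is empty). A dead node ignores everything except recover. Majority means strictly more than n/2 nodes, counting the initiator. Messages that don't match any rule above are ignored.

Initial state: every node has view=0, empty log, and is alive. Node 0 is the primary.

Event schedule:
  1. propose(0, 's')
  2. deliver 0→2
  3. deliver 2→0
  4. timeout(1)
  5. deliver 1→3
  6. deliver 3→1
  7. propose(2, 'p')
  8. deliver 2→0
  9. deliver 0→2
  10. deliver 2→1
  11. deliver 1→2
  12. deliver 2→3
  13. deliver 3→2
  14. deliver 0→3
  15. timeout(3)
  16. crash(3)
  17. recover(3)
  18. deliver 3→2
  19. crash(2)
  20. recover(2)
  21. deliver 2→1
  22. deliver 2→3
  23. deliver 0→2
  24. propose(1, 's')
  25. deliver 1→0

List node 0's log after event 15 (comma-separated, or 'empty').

empty

1. propose(0,'s'):  nop
2. deliver 0→2:  <2:back v0 s>
3. deliver 2→0:  nop
4. timeout(1):  <1:prim v1 ->
5. deliver 1→3:  <3:back v1 ->
6. deliver 3→1:  nop
7. propose(2,'p'):  nop
8. deliver 2→0:  nop
9. deliver 0→2:  nop
10. deliver 2→1:  nop
11. deliver 1→2:  <2:back v1 s>
12. deliver 2→3:  nop
13. deliver 3→2:  nop
14. deliver 0→3:  nop
15. timeout(3):  <3:back v2 ->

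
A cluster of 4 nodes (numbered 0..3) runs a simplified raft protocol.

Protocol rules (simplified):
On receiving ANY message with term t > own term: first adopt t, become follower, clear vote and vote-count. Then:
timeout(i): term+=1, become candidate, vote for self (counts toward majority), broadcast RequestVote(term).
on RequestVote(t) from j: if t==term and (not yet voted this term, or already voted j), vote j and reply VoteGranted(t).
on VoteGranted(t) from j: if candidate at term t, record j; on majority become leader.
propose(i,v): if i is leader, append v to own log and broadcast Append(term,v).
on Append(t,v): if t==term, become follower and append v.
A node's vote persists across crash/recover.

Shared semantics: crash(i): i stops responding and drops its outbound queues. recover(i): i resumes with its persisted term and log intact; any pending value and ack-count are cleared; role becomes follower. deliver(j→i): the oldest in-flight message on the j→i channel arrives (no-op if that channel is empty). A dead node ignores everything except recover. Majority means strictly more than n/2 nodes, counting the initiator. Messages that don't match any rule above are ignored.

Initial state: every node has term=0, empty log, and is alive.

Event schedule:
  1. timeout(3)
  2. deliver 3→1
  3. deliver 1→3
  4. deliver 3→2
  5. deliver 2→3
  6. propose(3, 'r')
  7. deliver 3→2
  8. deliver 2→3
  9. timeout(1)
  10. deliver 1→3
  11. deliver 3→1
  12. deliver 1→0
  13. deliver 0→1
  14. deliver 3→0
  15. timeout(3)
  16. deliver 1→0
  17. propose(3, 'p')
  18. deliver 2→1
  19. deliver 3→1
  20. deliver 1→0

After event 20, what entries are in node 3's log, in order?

e1 timeout(3): 3[cand,t=1,-]
e2 deliver 3→1: 1[foll,t=1,-]
e3 deliver 1→3: ·
e4 deliver 3→2: 2[foll,t=1,-]
e5 deliver 2→3: 3[lead,t=1,-]
e6 propose(3,'r'): 3[lead,t=1,r]
e7 deliver 3→2: 2[foll,t=1,r]
e8 deliver 2→3: ·
e9 timeout(1): 1[cand,t=2,-]
e10 deliver 1→3: 3[foll,t=2,r]
e11 deliver 3→1: ·
e12 deliver 1→0: 0[foll,t=2,-]
e13 deliver 0→1: ·
e14 deliver 3→0: ·
e15 timeout(3): 3[cand,t=3,r]
e16 deliver 1→0: ·
e17 propose(3,'p'): ·
e18 deliver 2→1: ·
e19 deliver 3→1: 1[lead,t=2,-]
e20 deliver 1→0: ·

r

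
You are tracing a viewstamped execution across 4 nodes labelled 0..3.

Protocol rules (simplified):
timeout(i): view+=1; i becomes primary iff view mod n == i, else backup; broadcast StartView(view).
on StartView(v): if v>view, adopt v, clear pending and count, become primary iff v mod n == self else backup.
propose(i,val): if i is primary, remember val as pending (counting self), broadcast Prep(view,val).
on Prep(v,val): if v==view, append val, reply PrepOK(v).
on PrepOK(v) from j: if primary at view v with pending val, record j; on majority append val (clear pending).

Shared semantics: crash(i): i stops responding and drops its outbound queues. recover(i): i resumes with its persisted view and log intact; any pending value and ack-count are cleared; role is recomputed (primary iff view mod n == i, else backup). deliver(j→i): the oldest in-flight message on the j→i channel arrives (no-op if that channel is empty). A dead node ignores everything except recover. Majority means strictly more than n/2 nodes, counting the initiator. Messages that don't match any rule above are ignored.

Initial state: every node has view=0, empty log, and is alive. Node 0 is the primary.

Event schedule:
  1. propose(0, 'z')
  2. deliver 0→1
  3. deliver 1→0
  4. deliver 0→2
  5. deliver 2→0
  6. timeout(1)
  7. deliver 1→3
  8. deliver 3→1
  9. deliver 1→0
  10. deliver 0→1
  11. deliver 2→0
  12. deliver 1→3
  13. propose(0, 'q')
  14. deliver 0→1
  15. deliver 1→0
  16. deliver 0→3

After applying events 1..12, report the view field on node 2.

after 1 — propose(0,'z'): ·
after 2 — deliver 0→1: n1:back/v0/[z]
after 3 — deliver 1→0: ·
after 4 — deliver 0→2: n2:back/v0/[z]
after 5 — deliver 2→0: n0:prim/v0/[z]
after 6 — timeout(1): n1:prim/v1/[z]
after 7 — deliver 1→3: n3:back/v1/[-]
after 8 — deliver 3→1: ·
after 9 — deliver 1→0: n0:back/v1/[z]
after 10 — deliver 0→1: ·
after 11 — deliver 2→0: ·
after 12 — deliver 1→3: ·

0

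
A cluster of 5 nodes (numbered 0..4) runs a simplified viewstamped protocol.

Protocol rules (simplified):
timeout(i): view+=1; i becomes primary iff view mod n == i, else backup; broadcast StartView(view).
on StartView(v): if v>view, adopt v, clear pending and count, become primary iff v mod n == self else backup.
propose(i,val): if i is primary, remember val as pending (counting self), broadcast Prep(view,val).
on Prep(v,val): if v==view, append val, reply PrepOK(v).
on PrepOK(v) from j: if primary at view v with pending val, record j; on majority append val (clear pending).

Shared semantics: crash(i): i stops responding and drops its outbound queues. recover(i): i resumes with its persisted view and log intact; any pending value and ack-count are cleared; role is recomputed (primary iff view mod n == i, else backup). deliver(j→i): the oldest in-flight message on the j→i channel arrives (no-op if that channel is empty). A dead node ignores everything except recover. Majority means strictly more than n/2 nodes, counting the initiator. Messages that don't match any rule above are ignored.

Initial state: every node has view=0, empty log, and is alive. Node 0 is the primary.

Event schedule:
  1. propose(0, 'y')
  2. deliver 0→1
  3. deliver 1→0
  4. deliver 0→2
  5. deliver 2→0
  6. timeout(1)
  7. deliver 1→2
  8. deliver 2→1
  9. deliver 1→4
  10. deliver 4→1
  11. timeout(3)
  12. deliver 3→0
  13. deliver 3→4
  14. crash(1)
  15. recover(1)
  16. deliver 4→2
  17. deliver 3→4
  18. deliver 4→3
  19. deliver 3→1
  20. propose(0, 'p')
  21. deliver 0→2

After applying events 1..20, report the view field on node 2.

[1] propose(0,'y') → ∅
[2] deliver 0→1 → N1(back v0 [y])
[3] deliver 1→0 → ∅
[4] deliver 0→2 → N2(back v0 [y])
[5] deliver 2→0 → N0(prim v0 [y])
[6] timeout(1) → N1(prim v1 [y])
[7] deliver 1→2 → N2(back v1 [y])
[8] deliver 2→1 → ∅
[9] deliver 1→4 → N4(back v1 [-])
[10] deliver 4→1 → ∅
[11] timeout(3) → N3(back v1 [-])
[12] deliver 3→0 → N0(back v1 [y])
[13] deliver 3→4 → ∅
[14] crash(1) → N1(✗prim v1 [y])
[15] recover(1) → N1(prim v1 [y])
[16] deliver 4→2 → ∅
[17] deliver 3→4 → ∅
[18] deliver 4→3 → ∅
[19] deliver 3→1 → ∅
[20] propose(0,'p') → ∅

1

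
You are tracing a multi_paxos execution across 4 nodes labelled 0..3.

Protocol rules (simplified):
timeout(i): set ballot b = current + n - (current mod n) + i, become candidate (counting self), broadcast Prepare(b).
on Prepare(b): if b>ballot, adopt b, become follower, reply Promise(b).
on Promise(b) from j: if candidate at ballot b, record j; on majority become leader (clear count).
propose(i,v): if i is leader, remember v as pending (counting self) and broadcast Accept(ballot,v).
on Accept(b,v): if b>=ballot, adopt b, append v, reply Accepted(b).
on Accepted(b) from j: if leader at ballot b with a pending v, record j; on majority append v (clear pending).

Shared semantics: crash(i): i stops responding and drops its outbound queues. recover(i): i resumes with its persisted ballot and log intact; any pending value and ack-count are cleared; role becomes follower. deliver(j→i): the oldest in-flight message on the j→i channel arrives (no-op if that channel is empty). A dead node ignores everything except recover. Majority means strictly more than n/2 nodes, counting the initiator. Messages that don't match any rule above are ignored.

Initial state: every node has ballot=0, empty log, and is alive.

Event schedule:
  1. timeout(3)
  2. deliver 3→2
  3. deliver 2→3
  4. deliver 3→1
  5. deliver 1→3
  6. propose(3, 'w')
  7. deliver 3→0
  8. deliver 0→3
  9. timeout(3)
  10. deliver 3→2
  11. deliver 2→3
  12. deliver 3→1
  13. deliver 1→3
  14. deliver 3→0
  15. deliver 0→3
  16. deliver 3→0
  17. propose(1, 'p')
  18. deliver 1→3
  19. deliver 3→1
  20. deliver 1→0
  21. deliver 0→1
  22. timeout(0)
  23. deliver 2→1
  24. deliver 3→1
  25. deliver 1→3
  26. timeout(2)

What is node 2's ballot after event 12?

7

step 1 timeout(3): 3={cand,b=7,log=-}
step 2 deliver 3→2: 2={foll,b=7,log=-}
step 3 deliver 2→3: —
step 4 deliver 3→1: 1={foll,b=7,log=-}
step 5 deliver 1→3: 3={lead,b=7,log=-}
step 6 propose(3,'w'): —
step 7 deliver 3→0: 0={foll,b=7,log=-}
step 8 deliver 0→3: —
step 9 timeout(3): 3={cand,b=11,log=-}
step 10 deliver 3→2: 2={foll,b=7,log=w}
step 11 deliver 2→3: —
step 12 deliver 3→1: 1={foll,b=7,log=w}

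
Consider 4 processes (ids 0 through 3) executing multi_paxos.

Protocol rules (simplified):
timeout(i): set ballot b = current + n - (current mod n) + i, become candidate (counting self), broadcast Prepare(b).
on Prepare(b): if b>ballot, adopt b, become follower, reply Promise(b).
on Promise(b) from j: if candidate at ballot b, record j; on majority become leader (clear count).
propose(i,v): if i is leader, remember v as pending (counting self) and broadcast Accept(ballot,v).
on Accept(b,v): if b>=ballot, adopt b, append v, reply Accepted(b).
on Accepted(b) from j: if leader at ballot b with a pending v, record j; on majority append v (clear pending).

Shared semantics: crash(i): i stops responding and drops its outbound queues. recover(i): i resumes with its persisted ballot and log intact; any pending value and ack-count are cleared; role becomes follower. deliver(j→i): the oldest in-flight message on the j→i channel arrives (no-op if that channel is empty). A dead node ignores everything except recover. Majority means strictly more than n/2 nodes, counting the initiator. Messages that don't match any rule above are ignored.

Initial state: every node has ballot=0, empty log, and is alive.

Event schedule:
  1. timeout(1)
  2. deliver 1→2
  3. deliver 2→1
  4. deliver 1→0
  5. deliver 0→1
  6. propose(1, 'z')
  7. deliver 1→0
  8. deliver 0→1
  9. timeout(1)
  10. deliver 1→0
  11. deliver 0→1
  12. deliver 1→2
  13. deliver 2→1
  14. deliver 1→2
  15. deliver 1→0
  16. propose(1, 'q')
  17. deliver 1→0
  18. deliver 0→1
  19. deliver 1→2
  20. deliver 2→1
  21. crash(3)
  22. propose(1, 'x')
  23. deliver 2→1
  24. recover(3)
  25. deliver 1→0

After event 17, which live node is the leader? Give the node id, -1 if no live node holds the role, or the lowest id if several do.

-1

step 1 timeout(1): 1={cand,b=5,log=-}
step 2 deliver 1→2: 2={foll,b=5,log=-}
step 3 deliver 2→1: —
step 4 deliver 1→0: 0={foll,b=5,log=-}
step 5 deliver 0→1: 1={lead,b=5,log=-}
step 6 propose(1,'z'): —
step 7 deliver 1→0: 0={foll,b=5,log=z}
step 8 deliver 0→1: —
step 9 timeout(1): 1={cand,b=9,log=-}
step 10 deliver 1→0: 0={foll,b=9,log=z}
step 11 deliver 0→1: —
step 12 deliver 1→2: 2={foll,b=5,log=z}
step 13 deliver 2→1: —
step 14 deliver 1→2: 2={foll,b=9,log=z}
step 15 deliver 1→0: —
step 16 propose(1,'q'): —
step 17 deliver 1→0: —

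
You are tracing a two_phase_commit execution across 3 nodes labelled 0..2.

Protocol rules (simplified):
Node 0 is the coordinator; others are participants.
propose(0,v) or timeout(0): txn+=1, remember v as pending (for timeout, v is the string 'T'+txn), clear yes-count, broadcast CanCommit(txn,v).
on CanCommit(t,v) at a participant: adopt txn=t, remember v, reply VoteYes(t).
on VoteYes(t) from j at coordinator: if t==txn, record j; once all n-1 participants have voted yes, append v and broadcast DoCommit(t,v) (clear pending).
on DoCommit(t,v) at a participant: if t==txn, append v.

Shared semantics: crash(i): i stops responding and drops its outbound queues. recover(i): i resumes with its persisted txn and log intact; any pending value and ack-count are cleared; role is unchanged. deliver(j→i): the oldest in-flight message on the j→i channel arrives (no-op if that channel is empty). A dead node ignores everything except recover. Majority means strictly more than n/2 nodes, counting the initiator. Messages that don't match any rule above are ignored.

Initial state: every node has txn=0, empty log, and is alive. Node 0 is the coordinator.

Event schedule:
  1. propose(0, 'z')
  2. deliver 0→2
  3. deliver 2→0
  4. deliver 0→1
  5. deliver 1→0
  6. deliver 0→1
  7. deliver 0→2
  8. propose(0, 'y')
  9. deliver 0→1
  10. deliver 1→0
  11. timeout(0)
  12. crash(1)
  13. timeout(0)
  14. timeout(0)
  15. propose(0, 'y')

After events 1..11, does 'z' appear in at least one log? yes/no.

yes

after 1 — propose(0,'z'): n0:coor/t1/[-]
after 2 — deliver 0→2: n2:part/t1/[-]
after 3 — deliver 2→0: ·
after 4 — deliver 0→1: n1:part/t1/[-]
after 5 — deliver 1→0: n0:coor/t1/[z]
after 6 — deliver 0→1: n1:part/t1/[z]
after 7 — deliver 0→2: n2:part/t1/[z]
after 8 — propose(0,'y'): n0:coor/t2/[z]
after 9 — deliver 0→1: n1:part/t2/[z]
after 10 — deliver 1→0: ·
after 11 — timeout(0): n0:coor/t3/[z]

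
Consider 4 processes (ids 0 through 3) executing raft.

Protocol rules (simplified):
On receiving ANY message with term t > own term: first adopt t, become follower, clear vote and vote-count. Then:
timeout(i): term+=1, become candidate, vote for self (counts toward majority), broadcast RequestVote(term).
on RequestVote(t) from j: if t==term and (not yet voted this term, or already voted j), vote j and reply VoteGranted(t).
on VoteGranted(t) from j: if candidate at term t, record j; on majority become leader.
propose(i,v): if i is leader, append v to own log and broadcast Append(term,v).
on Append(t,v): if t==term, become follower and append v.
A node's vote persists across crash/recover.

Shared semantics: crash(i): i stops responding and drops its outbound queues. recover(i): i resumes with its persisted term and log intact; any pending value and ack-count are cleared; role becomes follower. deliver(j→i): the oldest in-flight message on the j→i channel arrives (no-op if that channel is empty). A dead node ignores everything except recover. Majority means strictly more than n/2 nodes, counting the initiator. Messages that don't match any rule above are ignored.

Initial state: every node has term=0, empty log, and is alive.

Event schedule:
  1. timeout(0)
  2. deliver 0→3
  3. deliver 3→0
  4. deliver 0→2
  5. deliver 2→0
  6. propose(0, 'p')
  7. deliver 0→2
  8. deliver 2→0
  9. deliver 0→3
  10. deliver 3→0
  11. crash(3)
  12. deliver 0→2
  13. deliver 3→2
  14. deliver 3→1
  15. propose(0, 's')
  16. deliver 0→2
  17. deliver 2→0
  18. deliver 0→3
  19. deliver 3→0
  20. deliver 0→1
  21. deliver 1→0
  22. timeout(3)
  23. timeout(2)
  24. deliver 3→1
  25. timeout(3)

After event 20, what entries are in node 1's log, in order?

empty

step 1 timeout(0): 0={cand,t=1,log=-}
step 2 deliver 0→3: 3={foll,t=1,log=-}
step 3 deliver 3→0: —
step 4 deliver 0→2: 2={foll,t=1,log=-}
step 5 deliver 2→0: 0={lead,t=1,log=-}
step 6 propose(0,'p'): 0={lead,t=1,log=p}
step 7 deliver 0→2: 2={foll,t=1,log=p}
step 8 deliver 2→0: —
step 9 deliver 0→3: 3={foll,t=1,log=p}
step 10 deliver 3→0: —
step 11 crash(3): 3={✗foll,t=1,log=p}
step 12 deliver 0→2: —
step 13 deliver 3→2: —
step 14 deliver 3→1: —
step 15 propose(0,'s'): 0={lead,t=1,log=p,s}
step 16 deliver 0→2: 2={foll,t=1,log=p,s}
step 17 deliver 2→0: —
step 18 deliver 0→3: —
step 19 deliver 3→0: —
step 20 deliver 0→1: 1={foll,t=1,log=-}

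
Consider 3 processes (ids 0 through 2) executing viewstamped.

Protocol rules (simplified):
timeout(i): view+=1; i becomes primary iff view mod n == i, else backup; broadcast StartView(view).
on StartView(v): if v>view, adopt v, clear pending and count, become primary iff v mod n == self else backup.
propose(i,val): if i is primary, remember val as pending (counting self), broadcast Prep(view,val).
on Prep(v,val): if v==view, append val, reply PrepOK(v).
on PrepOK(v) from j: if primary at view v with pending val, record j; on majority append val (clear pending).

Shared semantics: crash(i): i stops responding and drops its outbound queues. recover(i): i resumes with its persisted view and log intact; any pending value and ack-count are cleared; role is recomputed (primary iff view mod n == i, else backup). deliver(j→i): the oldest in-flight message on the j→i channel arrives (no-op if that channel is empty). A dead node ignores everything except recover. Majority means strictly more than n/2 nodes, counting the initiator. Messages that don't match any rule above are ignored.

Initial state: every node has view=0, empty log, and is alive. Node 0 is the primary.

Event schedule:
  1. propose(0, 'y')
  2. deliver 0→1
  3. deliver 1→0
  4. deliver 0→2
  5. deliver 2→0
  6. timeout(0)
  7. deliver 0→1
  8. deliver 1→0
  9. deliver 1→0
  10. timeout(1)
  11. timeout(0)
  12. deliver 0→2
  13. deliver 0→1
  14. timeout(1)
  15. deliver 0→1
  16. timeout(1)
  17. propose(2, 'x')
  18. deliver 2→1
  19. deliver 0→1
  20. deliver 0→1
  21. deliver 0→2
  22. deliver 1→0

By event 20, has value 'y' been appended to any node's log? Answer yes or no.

after 1 — propose(0,'y'): ·
after 2 — deliver 0→1: n1:back/v0/[y]
after 3 — deliver 1→0: n0:prim/v0/[y]
after 4 — deliver 0→2: n2:back/v0/[y]
after 5 — deliver 2→0: ·
after 6 — timeout(0): n0:back/v1/[y]
after 7 — deliver 0→1: n1:prim/v1/[y]
after 8 — deliver 1→0: ·
after 9 — deliver 1→0: ·
after 10 — timeout(1): n1:back/v2/[y]
after 11 — timeout(0): n0:back/v2/[y]
after 12 — deliver 0→2: n2:back/v1/[y]
after 13 — deliver 0→1: ·
after 14 — timeout(1): n1:back/v3/[y]
after 15 — deliver 0→1: ·
after 16 — timeout(1): n1:prim/v4/[y]
after 17 — propose(2,'x'): ·
after 18 — deliver 2→1: ·
after 19 — deliver 0→1: ·
after 20 — deliver 0→1: ·

yes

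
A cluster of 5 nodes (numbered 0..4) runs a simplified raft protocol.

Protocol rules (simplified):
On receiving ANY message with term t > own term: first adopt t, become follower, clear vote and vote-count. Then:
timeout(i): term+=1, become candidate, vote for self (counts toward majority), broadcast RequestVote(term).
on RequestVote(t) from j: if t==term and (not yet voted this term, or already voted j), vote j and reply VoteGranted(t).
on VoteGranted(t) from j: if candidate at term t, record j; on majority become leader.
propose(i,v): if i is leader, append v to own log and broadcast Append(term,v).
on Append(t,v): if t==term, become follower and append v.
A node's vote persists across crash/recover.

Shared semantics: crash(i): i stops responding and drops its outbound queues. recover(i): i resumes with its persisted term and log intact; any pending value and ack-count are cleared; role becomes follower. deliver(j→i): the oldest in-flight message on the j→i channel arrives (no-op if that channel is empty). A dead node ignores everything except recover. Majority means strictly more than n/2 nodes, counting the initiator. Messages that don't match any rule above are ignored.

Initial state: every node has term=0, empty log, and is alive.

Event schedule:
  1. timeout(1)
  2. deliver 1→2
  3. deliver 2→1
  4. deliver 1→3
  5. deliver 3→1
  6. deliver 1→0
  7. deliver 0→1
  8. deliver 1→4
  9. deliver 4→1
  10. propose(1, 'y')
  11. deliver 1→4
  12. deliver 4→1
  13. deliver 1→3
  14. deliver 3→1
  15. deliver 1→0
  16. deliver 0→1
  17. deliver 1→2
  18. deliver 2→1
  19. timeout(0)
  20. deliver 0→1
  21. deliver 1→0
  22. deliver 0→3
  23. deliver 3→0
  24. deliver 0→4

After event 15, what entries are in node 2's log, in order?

empty

1. timeout(1):  <1:cand t1 ->
2. deliver 1→2:  <2:foll t1 ->
3. deliver 2→1:  nop
4. deliver 1→3:  <3:foll t1 ->
5. deliver 3→1:  <1:lead t1 ->
6. deliver 1→0:  <0:foll t1 ->
7. deliver 0→1:  nop
8. deliver 1→4:  <4:foll t1 ->
9. deliver 4→1:  nop
10. propose(1,'y'):  <1:lead t1 y>
11. deliver 1→4:  <4:foll t1 y>
12. deliver 4→1:  nop
13. deliver 1→3:  <3:foll t1 y>
14. deliver 3→1:  nop
15. deliver 1→0:  <0:foll t1 y>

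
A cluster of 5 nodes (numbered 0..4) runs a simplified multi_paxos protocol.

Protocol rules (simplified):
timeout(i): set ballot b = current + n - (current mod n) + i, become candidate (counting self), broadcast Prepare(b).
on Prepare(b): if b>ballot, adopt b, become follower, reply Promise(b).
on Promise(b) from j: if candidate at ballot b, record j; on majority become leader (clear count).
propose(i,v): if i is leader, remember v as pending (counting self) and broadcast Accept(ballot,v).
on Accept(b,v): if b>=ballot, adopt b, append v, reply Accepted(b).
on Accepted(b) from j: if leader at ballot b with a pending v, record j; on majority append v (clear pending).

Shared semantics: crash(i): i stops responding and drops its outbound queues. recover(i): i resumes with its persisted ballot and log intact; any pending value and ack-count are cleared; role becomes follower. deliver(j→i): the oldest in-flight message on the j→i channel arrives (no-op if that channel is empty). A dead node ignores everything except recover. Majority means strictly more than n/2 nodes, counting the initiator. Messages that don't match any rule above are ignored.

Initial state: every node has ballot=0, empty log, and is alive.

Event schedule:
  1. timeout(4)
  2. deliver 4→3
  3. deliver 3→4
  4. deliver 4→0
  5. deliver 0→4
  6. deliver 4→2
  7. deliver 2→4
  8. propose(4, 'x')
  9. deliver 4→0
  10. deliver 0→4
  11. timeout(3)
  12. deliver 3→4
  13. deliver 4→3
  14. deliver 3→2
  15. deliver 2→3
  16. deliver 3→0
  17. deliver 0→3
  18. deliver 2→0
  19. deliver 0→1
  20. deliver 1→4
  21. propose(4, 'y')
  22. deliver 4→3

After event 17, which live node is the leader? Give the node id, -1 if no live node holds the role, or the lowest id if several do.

3

[1] timeout(4) → N4(cand b9 [-])
[2] deliver 4→3 → N3(foll b9 [-])
[3] deliver 3→4 → ∅
[4] deliver 4→0 → N0(foll b9 [-])
[5] deliver 0→4 → N4(lead b9 [-])
[6] deliver 4→2 → N2(foll b9 [-])
[7] deliver 2→4 → ∅
[8] propose(4,'x') → ∅
[9] deliver 4→0 → N0(foll b9 [x])
[10] deliver 0→4 → ∅
[11] timeout(3) → N3(cand b13 [-])
[12] deliver 3→4 → N4(foll b13 [-])
[13] deliver 4→3 → ∅
[14] deliver 3→2 → N2(foll b13 [-])
[15] deliver 2→3 → ∅
[16] deliver 3→0 → N0(foll b13 [x])
[17] deliver 0→3 → N3(lead b13 [-])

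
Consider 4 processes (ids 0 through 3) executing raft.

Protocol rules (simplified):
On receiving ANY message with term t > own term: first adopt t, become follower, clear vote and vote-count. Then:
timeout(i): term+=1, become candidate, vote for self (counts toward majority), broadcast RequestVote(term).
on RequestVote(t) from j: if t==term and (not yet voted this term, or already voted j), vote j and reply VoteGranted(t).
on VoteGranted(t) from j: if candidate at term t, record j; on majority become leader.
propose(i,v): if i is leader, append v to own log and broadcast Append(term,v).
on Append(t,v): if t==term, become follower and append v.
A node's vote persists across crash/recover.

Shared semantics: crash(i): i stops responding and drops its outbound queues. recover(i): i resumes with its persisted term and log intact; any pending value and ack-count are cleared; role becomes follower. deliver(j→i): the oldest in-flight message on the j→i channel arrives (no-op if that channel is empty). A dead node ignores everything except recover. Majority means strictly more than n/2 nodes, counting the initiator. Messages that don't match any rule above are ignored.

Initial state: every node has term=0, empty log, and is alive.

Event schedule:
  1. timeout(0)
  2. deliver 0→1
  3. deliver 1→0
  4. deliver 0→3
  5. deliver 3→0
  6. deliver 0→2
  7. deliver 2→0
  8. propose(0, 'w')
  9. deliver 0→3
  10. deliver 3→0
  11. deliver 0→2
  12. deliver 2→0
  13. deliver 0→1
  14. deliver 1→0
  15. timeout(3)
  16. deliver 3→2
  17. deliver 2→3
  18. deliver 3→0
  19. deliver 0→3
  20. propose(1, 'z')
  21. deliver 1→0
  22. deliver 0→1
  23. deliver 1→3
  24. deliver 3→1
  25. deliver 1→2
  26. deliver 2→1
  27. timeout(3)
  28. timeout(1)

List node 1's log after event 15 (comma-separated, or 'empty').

w

e1 timeout(0): 0[cand,t=1,-]
e2 deliver 0→1: 1[foll,t=1,-]
e3 deliver 1→0: ·
e4 deliver 0→3: 3[foll,t=1,-]
e5 deliver 3→0: 0[lead,t=1,-]
e6 deliver 0→2: 2[foll,t=1,-]
e7 deliver 2→0: ·
e8 propose(0,'w'): 0[lead,t=1,w]
e9 deliver 0→3: 3[foll,t=1,w]
e10 deliver 3→0: ·
e11 deliver 0→2: 2[foll,t=1,w]
e12 deliver 2→0: ·
e13 deliver 0→1: 1[foll,t=1,w]
e14 deliver 1→0: ·
e15 timeout(3): 3[cand,t=2,w]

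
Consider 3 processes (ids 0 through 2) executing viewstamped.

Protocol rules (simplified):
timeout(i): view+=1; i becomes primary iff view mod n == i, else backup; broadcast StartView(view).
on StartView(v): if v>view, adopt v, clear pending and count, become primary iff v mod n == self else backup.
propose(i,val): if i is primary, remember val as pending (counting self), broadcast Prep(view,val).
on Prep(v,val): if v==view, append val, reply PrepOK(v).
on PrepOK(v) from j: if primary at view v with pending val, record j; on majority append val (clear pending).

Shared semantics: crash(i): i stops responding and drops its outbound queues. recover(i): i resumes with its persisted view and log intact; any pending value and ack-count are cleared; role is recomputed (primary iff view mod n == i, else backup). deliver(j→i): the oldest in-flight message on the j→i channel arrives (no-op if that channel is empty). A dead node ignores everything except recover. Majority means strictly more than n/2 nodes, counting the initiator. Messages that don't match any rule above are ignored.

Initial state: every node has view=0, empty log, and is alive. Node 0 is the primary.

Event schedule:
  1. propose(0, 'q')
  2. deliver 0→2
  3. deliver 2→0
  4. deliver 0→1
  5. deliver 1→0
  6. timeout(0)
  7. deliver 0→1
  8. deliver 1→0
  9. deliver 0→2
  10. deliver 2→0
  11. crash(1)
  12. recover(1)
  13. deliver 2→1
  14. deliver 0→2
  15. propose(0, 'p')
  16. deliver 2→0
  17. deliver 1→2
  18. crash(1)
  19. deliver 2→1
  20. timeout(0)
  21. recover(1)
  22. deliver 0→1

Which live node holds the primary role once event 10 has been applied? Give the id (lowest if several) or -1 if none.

1

step 1 propose(0,'q'): —
step 2 deliver 0→2: 2={back,v=0,log=q}
step 3 deliver 2→0: 0={prim,v=0,log=q}
step 4 deliver 0→1: 1={back,v=0,log=q}
step 5 deliver 1→0: —
step 6 timeout(0): 0={back,v=1,log=q}
step 7 deliver 0→1: 1={prim,v=1,log=q}
step 8 deliver 1→0: —
step 9 deliver 0→2: 2={back,v=1,log=q}
step 10 deliver 2→0: —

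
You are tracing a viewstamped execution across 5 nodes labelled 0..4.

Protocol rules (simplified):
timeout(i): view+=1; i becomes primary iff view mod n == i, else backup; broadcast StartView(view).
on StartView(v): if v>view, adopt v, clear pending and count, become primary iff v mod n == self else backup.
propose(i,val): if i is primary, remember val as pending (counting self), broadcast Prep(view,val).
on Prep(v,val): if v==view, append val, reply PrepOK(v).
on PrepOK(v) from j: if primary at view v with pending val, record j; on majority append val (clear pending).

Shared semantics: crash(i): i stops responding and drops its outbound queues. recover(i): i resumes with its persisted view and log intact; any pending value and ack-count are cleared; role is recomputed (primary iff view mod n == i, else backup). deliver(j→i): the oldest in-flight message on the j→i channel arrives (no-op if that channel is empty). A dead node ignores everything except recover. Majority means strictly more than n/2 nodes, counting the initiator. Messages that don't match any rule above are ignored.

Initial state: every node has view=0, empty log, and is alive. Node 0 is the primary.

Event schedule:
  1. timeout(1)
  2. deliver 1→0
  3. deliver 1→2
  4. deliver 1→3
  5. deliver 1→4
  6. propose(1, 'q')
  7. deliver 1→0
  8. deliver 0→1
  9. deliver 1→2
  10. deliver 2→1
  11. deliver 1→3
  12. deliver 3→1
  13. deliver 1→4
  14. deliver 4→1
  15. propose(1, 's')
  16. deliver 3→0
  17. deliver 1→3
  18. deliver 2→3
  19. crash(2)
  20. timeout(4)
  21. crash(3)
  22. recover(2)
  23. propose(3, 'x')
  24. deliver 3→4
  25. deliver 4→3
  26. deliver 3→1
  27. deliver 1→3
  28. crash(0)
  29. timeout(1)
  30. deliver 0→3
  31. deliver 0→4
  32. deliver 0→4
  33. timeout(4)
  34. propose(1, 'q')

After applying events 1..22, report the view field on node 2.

1

1. timeout(1):  <1:prim v1 ->
2. deliver 1→0:  <0:back v1 ->
3. deliver 1→2:  <2:back v1 ->
4. deliver 1→3:  <3:back v1 ->
5. deliver 1→4:  <4:back v1 ->
6. propose(1,'q'):  nop
7. deliver 1→0:  <0:back v1 q>
8. deliver 0→1:  nop
9. deliver 1→2:  <2:back v1 q>
10. deliver 2→1:  <1:prim v1 q>
11. deliver 1→3:  <3:back v1 q>
12. deliver 3→1:  nop
13. deliver 1→4:  <4:back v1 q>
14. deliver 4→1:  nop
15. propose(1,'s'):  nop
16. deliver 3→0:  nop
17. deliver 1→3:  <3:back v1 q,s>
18. deliver 2→3:  nop
19. crash(2):  <2:✗back v1 q>
20. timeout(4):  <4:back v2 q>
21. crash(3):  <3:✗back v1 q,s>
22. recover(2):  <2:back v1 q>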